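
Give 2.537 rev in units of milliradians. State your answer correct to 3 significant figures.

15900 milliradians

1 rev = 6283.19 milliradians.
Thus 2.537 × 6283.19 ≈ 15900 mrad.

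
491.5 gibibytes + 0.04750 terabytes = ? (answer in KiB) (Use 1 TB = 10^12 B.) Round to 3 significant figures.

491.5 GiB = 5.15375 × 10^8 KiB and 0.04750 TB = 4.63867 × 10^7 KiB.
5.15375 × 10^8 + 4.63867 × 10^7 ≈ 5.62 × 10^8 KiB.

5.62 × 10^8 KiB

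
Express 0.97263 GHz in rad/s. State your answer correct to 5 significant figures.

6.1112e+9 rad/s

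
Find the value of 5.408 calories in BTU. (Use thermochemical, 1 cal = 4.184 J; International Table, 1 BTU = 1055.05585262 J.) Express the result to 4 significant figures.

1 calorie = 0.00396567 British thermal units.
5.408 × 0.00396567 ≈ 0.02145 BTU.

0.02145 BTU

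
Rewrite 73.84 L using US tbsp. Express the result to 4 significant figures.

1 liter = 67.6280 US tbsp.
73.84 × 67.6280 ≈ 4994 US tbsp.

4994 US tablespoons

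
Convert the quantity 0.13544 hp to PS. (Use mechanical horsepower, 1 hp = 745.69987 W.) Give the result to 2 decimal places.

0.14 PS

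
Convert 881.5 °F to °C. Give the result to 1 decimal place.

471.9 degrees Celsius

°F = °C × 9/5 + 32.
Applying the formula gives 471.9 °C.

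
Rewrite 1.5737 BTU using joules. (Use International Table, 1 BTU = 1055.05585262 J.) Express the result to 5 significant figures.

1 British thermal unit = 1055.06 J.
So 1.5737 × 1055.06 ≈ 1660.3 J.

1660.3 joules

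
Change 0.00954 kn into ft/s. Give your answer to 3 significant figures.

0.0161 feet per second

1 knot = 1.68781 feet per second.
So 0.00954 × 1.68781 ≈ 0.0161 ft/s.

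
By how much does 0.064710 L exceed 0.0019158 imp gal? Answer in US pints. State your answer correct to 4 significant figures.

0.1184 US pt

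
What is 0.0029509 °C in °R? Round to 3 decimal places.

491.675 °R

°R = (°C + 273.15) × 9/5.
Applying the formula gives 491.675 °R.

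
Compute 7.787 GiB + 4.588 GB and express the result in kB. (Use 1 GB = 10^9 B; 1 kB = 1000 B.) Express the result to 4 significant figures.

1.295 × 10^7 kilobytes

7.787 GiB = 8.36123 × 10^6 kB and 4.588 GB = 4.58800 × 10^6 kB.
8.36123 × 10^6 + 4.58800 × 10^6 ≈ 1.295 × 10^7 kB.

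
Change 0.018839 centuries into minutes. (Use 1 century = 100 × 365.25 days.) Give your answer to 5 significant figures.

1 century = 5.25960e+7 minutes.
Then 0.018839 × 5.25960e+7 ≈ 990860 min.

990860 min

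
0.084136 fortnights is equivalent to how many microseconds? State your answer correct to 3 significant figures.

1 fortnight = 1.20960 × 10^12 μs.
0.084136 × 1.20960 × 10^12 ≈ 1.02 × 10^11 μs.

1.02 × 10^11 μs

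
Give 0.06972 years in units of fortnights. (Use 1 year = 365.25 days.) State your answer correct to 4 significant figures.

1 yr = 26.0893 fortnights.
So 0.06972 × 26.0893 ≈ 1.819 fortnight.

1.819 fortnight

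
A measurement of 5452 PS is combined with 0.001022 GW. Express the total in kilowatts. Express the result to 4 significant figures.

5032 kilowatts

5452 PS = 4009.94 kW and 0.001022 GW = 1022.00 kW.
4009.94 + 1022.00 ≈ 5032 kW.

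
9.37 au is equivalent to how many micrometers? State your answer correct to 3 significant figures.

1 astronomical unit = 1.49598e+17 μm.
Thus 9.37 × 1.49598e+17 ≈ 1.40e+18 μm.

1.40e+18 micrometers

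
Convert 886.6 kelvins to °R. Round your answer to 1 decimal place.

°R = K × 9/5.
Applying the formula gives 1595.9 °R.

1595.9 °R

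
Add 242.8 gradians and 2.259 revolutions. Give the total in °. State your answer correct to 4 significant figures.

1032 degrees

242.8 grad = 218.520 ° and 2.259 rev = 813.240 °.
218.520 + 813.240 ≈ 1032 °.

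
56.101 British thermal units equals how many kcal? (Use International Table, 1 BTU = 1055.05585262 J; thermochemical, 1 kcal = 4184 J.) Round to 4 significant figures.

14.15 kcal

1 BTU = 0.252164 kilocalories.
Thus 56.101 × 0.252164 ≈ 14.15 kcal.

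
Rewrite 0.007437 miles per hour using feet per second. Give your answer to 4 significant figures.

0.01091 ft/s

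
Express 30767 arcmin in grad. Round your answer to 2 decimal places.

1 arcminute = 0.0185185 grad.
So 30767 × 0.0185185 ≈ 569.76 grad.

569.76 gradians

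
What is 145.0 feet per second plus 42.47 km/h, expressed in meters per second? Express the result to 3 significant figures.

56.0 m/s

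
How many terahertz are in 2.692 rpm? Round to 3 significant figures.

4.49 × 10^-14 terahertz

1 revolution per minute = 1.66667 × 10^-14 terahertz.
Thus 2.692 × 1.66667 × 10^-14 ≈ 4.49 × 10^-14 THz.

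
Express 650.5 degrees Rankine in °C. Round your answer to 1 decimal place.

°R = (°C + 273.15) × 9/5.
Applying the formula gives 88.2 °C.

88.2 °C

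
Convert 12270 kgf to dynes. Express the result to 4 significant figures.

1.203 × 10^10 dyn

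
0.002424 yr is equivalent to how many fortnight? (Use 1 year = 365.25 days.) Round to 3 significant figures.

0.0632 fortnight

1 yr = 26.0893 fortnight.
Then 0.002424 × 26.0893 ≈ 0.0632 fortnight.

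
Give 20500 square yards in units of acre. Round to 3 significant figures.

4.24 acres

1 yd² = 0.000206612 acres.
Then 20500 × 0.000206612 ≈ 4.24 acre.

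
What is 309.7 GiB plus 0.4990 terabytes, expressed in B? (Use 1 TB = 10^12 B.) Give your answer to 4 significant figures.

8.315 × 10^11 B

309.7 GiB = 3.32538 × 10^11 B and 0.4990 TB = 4.99000 × 10^11 B.
3.32538 × 10^11 + 4.99000 × 10^11 ≈ 8.315 × 10^11 B.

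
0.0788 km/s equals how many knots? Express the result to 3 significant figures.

1 kilometer per second = 1943.84 knots.
0.0788 × 1943.84 ≈ 153 kn.

153 knots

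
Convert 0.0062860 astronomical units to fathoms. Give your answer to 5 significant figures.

5.1420e+8 fathoms

1 au = 8.18011e+10 fathoms.
Then 0.0062860 × 8.18011e+10 ≈ 5.1420e+8 fathom.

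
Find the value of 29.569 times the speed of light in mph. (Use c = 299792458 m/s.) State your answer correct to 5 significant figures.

1 speed of light = 6.70617 × 10^8 miles per hour.
So 29.569 × 6.70617 × 10^8 ≈ 1.9829 × 10^10 mph.

1.9829 × 10^10 mph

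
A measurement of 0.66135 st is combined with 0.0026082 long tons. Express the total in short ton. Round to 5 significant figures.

0.0075506 short tons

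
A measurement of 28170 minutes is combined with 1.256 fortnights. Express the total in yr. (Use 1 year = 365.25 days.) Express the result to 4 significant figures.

0.1017 yr

28170 min = 0.0535592 yr and 1.256 fortnight = 0.0481424 yr.
0.0535592 + 0.0481424 ≈ 0.1017 yr.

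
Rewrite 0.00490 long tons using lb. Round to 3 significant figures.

1 long ton = 2240.00 lb.
Then 0.00490 × 2240.00 ≈ 11.0 lb.

11.0 pounds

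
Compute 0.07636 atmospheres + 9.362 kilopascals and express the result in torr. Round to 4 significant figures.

128.3 torr

0.07636 atm = 58.0336 torr and 9.362 kPa = 70.2208 torr.
58.0336 + 70.2208 ≈ 128.3 torr.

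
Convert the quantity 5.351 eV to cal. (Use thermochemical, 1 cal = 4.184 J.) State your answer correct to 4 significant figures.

1 electronvolt = 3.82929 × 10^-20 cal.
Thus 5.351 × 3.82929 × 10^-20 ≈ 2.049 × 10^-19 cal.

2.049 × 10^-19 calories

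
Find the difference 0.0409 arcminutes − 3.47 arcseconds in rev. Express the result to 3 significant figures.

0.0409 arcmin = 1.89352 × 10^-6 rev and 3.47 arcsec = 2.67747 × 10^-6 rev.
1.89352 × 10^-6 − 2.67747 × 10^-6 ≈ -7.84 × 10^-7 rev.

-7.84 × 10^-7 rev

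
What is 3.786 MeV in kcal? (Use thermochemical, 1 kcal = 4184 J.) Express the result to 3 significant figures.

1 megaelectronvolt = 3.82929e-17 kilocalories.
Thus 3.786 × 3.82929e-17 ≈ 1.45e-16 kcal.

1.45e-16 kilocalories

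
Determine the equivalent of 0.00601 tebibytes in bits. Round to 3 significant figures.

5.29 × 10^10 bit

1 tebibyte = 8.79609 × 10^12 bit.
0.00601 × 8.79609 × 10^12 ≈ 5.29 × 10^10 bit.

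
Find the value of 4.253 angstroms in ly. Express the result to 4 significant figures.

4.495 × 10^-26 ly

1 angstrom = 1.05700 × 10^-26 ly.
Thus 4.253 × 1.05700 × 10^-26 ≈ 4.495 × 10^-26 ly.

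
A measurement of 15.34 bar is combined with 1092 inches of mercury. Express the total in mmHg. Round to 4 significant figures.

39240 mmHg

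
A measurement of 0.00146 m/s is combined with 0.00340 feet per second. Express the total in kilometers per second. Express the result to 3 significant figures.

0.00146 m/s = 1.46000e-6 km/s and 0.00340 ft/s = 1.03632e-6 km/s.
1.46000e-6 + 1.03632e-6 ≈ 2.50e-6 km/s.

2.50e-6 km/s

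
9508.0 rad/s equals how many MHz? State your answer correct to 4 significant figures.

1 radian per second = 1.59155 × 10^-7 MHz.
Thus 9508.0 × 1.59155 × 10^-7 ≈ 0.001513 MHz.

0.001513 MHz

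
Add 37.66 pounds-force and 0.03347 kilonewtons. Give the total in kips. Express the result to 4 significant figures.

37.66 lbf = 0.0376600 kip and 0.03347 kN = 0.00752436 kip.
0.0376600 + 0.00752436 ≈ 0.04518 kip.

0.04518 kip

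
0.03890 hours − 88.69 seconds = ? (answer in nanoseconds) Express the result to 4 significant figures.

5.135 × 10^10 nanoseconds

0.03890 h = 1.40040 × 10^11 ns and 88.69 s = 8.86900 × 10^10 ns.
1.40040 × 10^11 − 8.86900 × 10^10 ≈ 5.135 × 10^10 ns.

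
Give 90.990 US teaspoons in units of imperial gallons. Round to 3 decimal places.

0.099 imp gal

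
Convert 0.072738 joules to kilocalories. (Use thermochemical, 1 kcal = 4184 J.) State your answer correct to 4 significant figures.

1.738 × 10^-5 kcal

1 J = 0.000239006 kcal.
Then 0.072738 × 0.000239006 ≈ 1.738 × 10^-5 kcal.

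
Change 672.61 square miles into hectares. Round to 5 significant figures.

1 mi² = 258.999 hectares.
Then 672.61 × 258.999 ≈ 174210 ha.

174210 hectares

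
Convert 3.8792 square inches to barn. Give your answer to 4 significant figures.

2.503e+25 barns

1 in² = 6.45160e+24 barn.
3.8792 × 6.45160e+24 ≈ 2.503e+25 barn.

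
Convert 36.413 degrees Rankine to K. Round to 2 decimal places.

20.23 K

°R = K × 9/5.
Applying the formula gives 20.23 K.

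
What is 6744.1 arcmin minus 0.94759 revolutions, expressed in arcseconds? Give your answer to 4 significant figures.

-823400 arcseconds

6744.1 arcmin = 404646 arcsec and 0.94759 rev = 1.22808e+6 arcsec.
404646 − 1.22808e+6 ≈ -823400 arcsec.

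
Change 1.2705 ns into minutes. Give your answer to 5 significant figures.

2.1175 × 10^-11 minutes

1 ns = 1.66667 × 10^-11 minutes.
Thus 1.2705 × 1.66667 × 10^-11 ≈ 2.1175 × 10^-11 min.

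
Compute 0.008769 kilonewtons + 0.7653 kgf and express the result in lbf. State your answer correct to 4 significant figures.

0.008769 kN = 1.97135 lbf and 0.7653 kgf = 1.68720 lbf.
1.97135 + 1.68720 ≈ 3.659 lbf.

3.659 lbf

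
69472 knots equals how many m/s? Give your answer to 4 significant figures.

35740 meters per second

1 knot = 0.514444 m/s.
Thus 69472 × 0.514444 ≈ 35740 m/s.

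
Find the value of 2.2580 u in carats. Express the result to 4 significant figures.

1 u = 8.30270e-24 carats.
2.2580 × 8.30270e-24 ≈ 1.875e-23 ct.

1.875e-23 carats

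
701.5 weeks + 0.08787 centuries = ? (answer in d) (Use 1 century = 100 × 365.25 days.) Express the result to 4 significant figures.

701.5 wk = 4910.50 d and 0.08787 century = 3209.45 d.
4910.50 + 3209.45 ≈ 8120 d.

8120 d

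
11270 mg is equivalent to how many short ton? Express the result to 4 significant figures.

1 milligram = 1.10231e-9 short ton.
Thus 11270 × 1.10231e-9 ≈ 1.242e-5 short ton.

1.242e-5 short ton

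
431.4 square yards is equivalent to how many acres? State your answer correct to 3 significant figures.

0.0891 acre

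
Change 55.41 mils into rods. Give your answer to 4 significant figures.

0.0002798 rods

1 mil = 5.05051e-6 rod.
So 55.41 × 5.05051e-6 ≈ 0.0002798 rod.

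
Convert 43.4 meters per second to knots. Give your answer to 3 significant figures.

1 m/s = 1.94384 knots.
43.4 × 1.94384 ≈ 84.4 kn.

84.4 knots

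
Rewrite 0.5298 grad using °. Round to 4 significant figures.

0.4768 °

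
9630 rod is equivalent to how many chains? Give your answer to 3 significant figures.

2410 chain

1 rod = 0.250000 chain.
Then 9630 × 0.250000 ≈ 2410 chain.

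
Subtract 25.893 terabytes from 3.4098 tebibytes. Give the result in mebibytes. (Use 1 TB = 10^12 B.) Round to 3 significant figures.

-2.11e+7 MiB

3.4098 TiB = 3.57543e+6 MiB and 25.893 TB = 2.46935e+7 MiB.
3.57543e+6 − 2.46935e+7 ≈ -2.11e+7 MiB.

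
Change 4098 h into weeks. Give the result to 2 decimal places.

1 hour = 0.00595238 wk.
4098 × 0.00595238 ≈ 24.39 wk.

24.39 wk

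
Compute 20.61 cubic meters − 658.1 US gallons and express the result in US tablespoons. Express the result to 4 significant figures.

1.225e+6 US tablespoons

20.61 m³ = 1.39381e+6 US tbsp and 658.1 US gal = 168474 US tbsp.
1.39381e+6 − 168474 ≈ 1.225e+6 US tbsp.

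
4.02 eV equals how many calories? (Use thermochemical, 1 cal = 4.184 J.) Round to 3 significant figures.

1.54 × 10^-19 cal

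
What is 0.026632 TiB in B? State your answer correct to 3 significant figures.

1 TiB = 1.09951e+12 bytes.
0.026632 × 1.09951e+12 ≈ 2.93e+10 B.

2.93e+10 B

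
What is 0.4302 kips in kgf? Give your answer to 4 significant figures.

195.1 kgf

1 kip = 453.592 kilograms-force.
So 0.4302 × 453.592 ≈ 195.1 kgf.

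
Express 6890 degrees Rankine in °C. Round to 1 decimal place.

3554.6 degrees Celsius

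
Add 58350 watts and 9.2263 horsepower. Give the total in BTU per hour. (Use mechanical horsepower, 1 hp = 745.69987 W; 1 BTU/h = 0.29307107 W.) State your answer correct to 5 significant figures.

222570 BTU/h

58350 W = 199098 BTU/h and 9.2263 hp = 23475.7 BTU/h.
199098 + 23475.7 ≈ 222570 BTU/h.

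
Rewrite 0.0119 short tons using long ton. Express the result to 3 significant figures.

0.0106 long tons

1 short ton = 0.892857 long ton.
So 0.0119 × 0.892857 ≈ 0.0106 long ton.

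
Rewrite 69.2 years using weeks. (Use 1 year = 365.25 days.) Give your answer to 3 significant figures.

1 year = 52.1786 wk.
69.2 × 52.1786 ≈ 3610 wk.

3610 weeks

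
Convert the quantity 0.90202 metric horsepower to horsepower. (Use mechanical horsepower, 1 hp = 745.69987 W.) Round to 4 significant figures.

0.8897 hp

1 PS = 0.986320 hp.
Then 0.90202 × 0.986320 ≈ 0.8897 hp.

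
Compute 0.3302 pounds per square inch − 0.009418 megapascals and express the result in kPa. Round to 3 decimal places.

0.3302 psi = 2.27665 kPa and 0.009418 MPa = 9.41800 kPa.
2.27665 − 9.41800 ≈ -7.141 kPa.

-7.141 kPa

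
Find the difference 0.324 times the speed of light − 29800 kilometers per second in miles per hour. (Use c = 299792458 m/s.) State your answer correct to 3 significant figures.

1.51 × 10^8 mph

0.324 c = 2.17280 × 10^8 mph and 29800 km/s = 6.66607 × 10^7 mph.
2.17280 × 10^8 − 6.66607 × 10^7 ≈ 1.51 × 10^8 mph.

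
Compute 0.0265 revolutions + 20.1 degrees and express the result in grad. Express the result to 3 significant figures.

0.0265 rev = 10.6000 grad and 20.1 ° = 22.3333 grad.
10.6000 + 22.3333 ≈ 32.9 grad.

32.9 gradians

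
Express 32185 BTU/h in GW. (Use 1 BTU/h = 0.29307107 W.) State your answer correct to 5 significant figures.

9.4325 × 10^-6 gigawatts

1 BTU/h = 2.93071 × 10^-10 gigawatts.
Thus 32185 × 2.93071 × 10^-10 ≈ 9.4325 × 10^-6 GW.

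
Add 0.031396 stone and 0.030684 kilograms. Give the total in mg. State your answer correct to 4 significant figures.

230100 mg

0.031396 st = 199374 mg and 0.030684 kg = 30684.0 mg.
199374 + 30684.0 ≈ 230100 mg.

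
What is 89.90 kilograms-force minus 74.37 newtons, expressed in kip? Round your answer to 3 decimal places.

0.181 kip

89.90 kgf = 0.198196 kip and 74.37 N = 0.0167190 kip.
0.198196 − 0.0167190 ≈ 0.181 kip.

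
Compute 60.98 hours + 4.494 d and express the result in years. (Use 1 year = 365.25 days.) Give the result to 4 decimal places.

60.98 h = 0.00695642 yr and 4.494 d = 0.0123039 yr.
0.00695642 + 0.0123039 ≈ 0.0193 yr.

0.0193 years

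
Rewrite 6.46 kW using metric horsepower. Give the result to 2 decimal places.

8.78 metric horsepower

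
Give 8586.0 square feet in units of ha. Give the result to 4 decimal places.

1 ft² = 9.29030e-6 hectares.
8586.0 × 9.29030e-6 ≈ 0.0798 ha.

0.0798 ha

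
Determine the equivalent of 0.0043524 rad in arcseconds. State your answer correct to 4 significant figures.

897.7 arcseconds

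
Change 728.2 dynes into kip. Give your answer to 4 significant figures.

1.637e-6 kip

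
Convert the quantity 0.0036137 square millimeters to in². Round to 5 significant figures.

5.6012e-6 in²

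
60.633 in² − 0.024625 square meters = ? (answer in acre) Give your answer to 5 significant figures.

3.5813e-6 acre

60.633 in² = 9.66626e-6 acre and 0.024625 m² = 6.08497e-6 acre.
9.66626e-6 − 6.08497e-6 ≈ 3.5813e-6 acre.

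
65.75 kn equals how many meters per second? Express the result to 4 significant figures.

33.82 m/s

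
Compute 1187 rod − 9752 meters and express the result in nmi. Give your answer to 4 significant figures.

1187 rod = 3.22336 nmi and 9752 m = 5.26566 nmi.
3.22336 − 5.26566 ≈ -2.042 nmi.

-2.042 nmi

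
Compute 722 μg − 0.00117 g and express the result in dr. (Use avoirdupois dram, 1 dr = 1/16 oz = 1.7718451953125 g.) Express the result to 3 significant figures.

722 μg = 0.000407485 dr and 0.00117 g = 0.000660329 dr.
0.000407485 − 0.000660329 ≈ -0.000253 dr.

-0.000253 drams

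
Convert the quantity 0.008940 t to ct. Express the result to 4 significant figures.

1 metric ton = 5.00000e+6 carats.
0.008940 × 5.00000e+6 ≈ 44700 ct.

44700 carats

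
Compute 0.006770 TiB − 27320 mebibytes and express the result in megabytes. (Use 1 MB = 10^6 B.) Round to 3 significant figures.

-21200 MB

0.006770 TiB = 7443.69 MB and 27320 MiB = 28647.1 MB.
7443.69 − 28647.1 ≈ -21200 MB.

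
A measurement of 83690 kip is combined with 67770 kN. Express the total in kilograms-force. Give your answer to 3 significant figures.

4.49 × 10^7 kgf

83690 kip = 3.79611 × 10^7 kgf and 67770 kN = 6.91062 × 10^6 kgf.
3.79611 × 10^7 + 6.91062 × 10^6 ≈ 4.49 × 10^7 kgf.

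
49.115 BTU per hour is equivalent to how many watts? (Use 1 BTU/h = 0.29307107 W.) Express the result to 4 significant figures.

14.39 W

1 BTU/h = 0.293071 watts.
So 49.115 × 0.293071 ≈ 14.39 W.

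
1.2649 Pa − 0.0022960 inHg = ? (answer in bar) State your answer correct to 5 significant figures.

1.2649 Pa = 1.264900 × 10^-5 bar and 0.0022960 inHg = 7.775148 × 10^-5 bar.
1.264900 × 10^-5 − 7.775148 × 10^-5 ≈ -6.5102 × 10^-5 bar.

-6.5102 × 10^-5 bar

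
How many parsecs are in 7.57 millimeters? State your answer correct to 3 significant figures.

1 millimeter = 3.24078e-20 pc.
7.57 × 3.24078e-20 ≈ 2.45e-19 pc.

2.45e-19 pc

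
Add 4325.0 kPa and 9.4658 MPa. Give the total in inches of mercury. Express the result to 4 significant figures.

4072 inHg

4325.0 kPa = 1277.17 inHg and 9.4658 MPa = 2795.25 inHg.
1277.17 + 2795.25 ≈ 4072 inHg.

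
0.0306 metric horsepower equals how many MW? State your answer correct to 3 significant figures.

1 metric horsepower = 0.000735499 megawatts.
Then 0.0306 × 0.000735499 ≈ 2.25e-5 MW.

2.25e-5 megawatts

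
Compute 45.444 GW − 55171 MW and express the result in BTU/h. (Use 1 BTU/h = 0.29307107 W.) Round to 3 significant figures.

-3.32e+10 BTU per hour

45.444 GW = 1.55061e+11 BTU/h and 55171 MW = 1.88251e+11 BTU/h.
1.55061e+11 − 1.88251e+11 ≈ -3.32e+10 BTU/h.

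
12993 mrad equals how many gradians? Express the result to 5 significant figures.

1 mrad = 0.0636620 gradians.
Then 12993 × 0.0636620 ≈ 827.16 grad.

827.16 grad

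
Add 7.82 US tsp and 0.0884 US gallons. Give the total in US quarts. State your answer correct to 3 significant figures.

0.394 US quarts

7.82 US tsp = 0.0407292 US qt and 0.0884 US gal = 0.353600 US qt.
0.0407292 + 0.353600 ≈ 0.394 US qt.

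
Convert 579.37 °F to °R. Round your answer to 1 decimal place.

1039.0 °R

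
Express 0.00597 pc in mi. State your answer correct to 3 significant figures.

1 pc = 1.91735 × 10^13 miles.
Thus 0.00597 × 1.91735 × 10^13 ≈ 1.14 × 10^11 mi.

1.14 × 10^11 mi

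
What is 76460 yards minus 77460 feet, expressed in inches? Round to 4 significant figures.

76460 yd = 2.75256e+6 in and 77460 ft = 929520 in.
2.75256e+6 − 929520 ≈ 1.823e+6 in.

1.823e+6 inches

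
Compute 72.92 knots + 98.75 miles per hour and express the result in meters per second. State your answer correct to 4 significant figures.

72.92 kn = 37.5133 m/s and 98.75 mph = 44.1452 m/s.
37.5133 + 44.1452 ≈ 81.66 m/s.

81.66 meters per second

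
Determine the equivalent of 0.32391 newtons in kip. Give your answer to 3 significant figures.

1 N = 0.000224809 kip.
Thus 0.32391 × 0.000224809 ≈ 7.28e-5 kip.

7.28e-5 kip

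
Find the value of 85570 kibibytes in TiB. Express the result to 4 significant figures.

7.969e-5 TiB

1 KiB = 9.31323e-10 TiB.
So 85570 × 9.31323e-10 ≈ 7.969e-5 TiB.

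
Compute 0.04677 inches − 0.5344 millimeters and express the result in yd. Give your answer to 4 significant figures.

0.0007147 yd

0.04677 in = 0.00129917 yd and 0.5344 mm = 0.000584427 yd.
0.00129917 − 0.000584427 ≈ 0.0007147 yd.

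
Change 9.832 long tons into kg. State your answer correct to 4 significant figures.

9990 kg

1 long ton = 1016.05 kilograms.
So 9.832 × 1016.05 ≈ 9990 kg.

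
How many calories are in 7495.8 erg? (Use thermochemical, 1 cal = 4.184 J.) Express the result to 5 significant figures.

1 erg = 2.39006e-8 cal.
Thus 7495.8 × 2.39006e-8 ≈ 0.00017915 cal.

0.00017915 cal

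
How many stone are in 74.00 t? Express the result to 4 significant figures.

1 metric ton = 157.473 st.
74.00 × 157.473 ≈ 11650 st.

11650 st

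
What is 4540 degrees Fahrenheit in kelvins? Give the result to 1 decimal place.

2777.6 K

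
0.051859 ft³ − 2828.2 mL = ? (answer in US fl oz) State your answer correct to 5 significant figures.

-45.977 US fl oz

0.051859 ft³ = 49.65533 US fl oz and 2828.2 mL = 95.63282 US fl oz.
49.65533 − 95.63282 ≈ -45.977 US fl oz.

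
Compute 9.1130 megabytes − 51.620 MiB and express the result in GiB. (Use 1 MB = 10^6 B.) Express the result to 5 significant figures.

-0.041923 GiB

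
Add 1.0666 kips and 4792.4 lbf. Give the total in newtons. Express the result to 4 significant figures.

1.0666 kip = 4744.47 N and 4792.4 lbf = 21317.7 N.
4744.47 + 21317.7 ≈ 26060 N.

26060 N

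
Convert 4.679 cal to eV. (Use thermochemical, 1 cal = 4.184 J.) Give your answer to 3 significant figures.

1 cal = 2.61145e+19 eV.
So 4.679 × 2.61145e+19 ≈ 1.22e+20 eV.

1.22e+20 electronvolts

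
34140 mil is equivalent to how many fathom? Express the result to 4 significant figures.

1 mil = 1.38889e-5 fathoms.
34140 × 1.38889e-5 ≈ 0.4742 fathom.

0.4742 fathom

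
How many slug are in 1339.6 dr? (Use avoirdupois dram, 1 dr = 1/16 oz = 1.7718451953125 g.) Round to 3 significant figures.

1 dr = 0.000121410 slugs.
So 1339.6 × 0.000121410 ≈ 0.163 slug.

0.163 slugs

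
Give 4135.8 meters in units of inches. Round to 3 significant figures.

163000 inches

1 m = 39.3701 in.
So 4135.8 × 39.3701 ≈ 163000 in.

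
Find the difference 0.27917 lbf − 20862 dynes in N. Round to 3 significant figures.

0.27917 lbf = 1.24181 N and 20862 dyn = 0.208620 N.
1.24181 − 0.208620 ≈ 1.03 N.

1.03 N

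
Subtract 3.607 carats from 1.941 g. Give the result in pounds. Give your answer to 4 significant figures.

0.002689 lb

1.941 g = 0.00427917 lb and 3.607 ct = 0.00159041 lb.
0.00427917 − 0.00159041 ≈ 0.002689 lb.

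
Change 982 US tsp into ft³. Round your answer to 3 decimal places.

0.171 ft³

1 US tsp = 0.000174063 cubic feet.
Then 982 × 0.000174063 ≈ 0.171 ft³.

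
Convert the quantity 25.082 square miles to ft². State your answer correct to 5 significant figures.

6.9925e+8 ft²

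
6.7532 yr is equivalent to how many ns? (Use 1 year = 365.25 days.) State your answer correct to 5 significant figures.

1 yr = 3.15576 × 10^16 nanoseconds.
Thus 6.7532 × 3.15576 × 10^16 ≈ 2.1311 × 10^17 ns.

2.1311 × 10^17 ns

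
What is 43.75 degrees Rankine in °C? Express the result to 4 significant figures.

°R = (°C + 273.15) × 9/5.
Applying the formula gives -248.8 °C.

-248.8 degrees Celsius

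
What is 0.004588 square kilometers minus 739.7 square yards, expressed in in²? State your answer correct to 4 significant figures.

6.153 × 10^6 in²

0.004588 km² = 7.11141 × 10^6 in² and 739.7 yd² = 958651 in².
7.11141 × 10^6 − 958651 ≈ 6.153 × 10^6 in².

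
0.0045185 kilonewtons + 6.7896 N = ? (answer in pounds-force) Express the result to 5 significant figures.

2.5422 lbf

0.0045185 kN = 1.01580 lbf and 6.7896 N = 1.52636 lbf.
1.01580 + 1.52636 ≈ 2.5422 lbf.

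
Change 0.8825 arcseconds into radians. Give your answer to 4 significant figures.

4.278e-6 rad

1 arcsec = 4.84814e-6 rad.
Then 0.8825 × 4.84814e-6 ≈ 4.278e-6 rad.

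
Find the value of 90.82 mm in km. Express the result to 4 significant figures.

1 mm = 1.00000 × 10^-6 kilometers.
90.82 × 1.00000 × 10^-6 ≈ 9.082 × 10^-5 km.

9.082 × 10^-5 kilometers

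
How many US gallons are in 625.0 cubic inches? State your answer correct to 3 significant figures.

1 in³ = 0.00432900 US gallons.
Then 625.0 × 0.00432900 ≈ 2.71 US gal.

2.71 US gal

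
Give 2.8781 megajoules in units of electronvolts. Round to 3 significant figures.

1 megajoule = 6.24151 × 10^24 eV.
So 2.8781 × 6.24151 × 10^24 ≈ 1.80 × 10^25 eV.

1.80 × 10^25 eV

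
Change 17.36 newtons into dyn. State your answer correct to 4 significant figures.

1.736e+6 dynes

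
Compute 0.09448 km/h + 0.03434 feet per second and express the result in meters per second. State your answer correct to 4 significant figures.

0.09448 km/h = 0.0262444 m/s and 0.03434 ft/s = 0.0104668 m/s.
0.0262444 + 0.0104668 ≈ 0.03671 m/s.

0.03671 meters per second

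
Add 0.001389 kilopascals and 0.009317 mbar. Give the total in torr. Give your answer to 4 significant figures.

0.01741 torr

0.001389 kPa = 0.0104184 torr and 0.009317 mbar = 0.00698832 torr.
0.0104184 + 0.00698832 ≈ 0.01741 torr.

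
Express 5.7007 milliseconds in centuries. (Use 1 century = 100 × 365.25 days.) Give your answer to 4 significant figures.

1 ms = 3.16881 × 10^-13 century.
Then 5.7007 × 3.16881 × 10^-13 ≈ 1.806 × 10^-12 century.

1.806 × 10^-12 centuries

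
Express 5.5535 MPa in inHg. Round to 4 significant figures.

1 megapascal = 295.300 inHg.
Then 5.5535 × 295.300 ≈ 1640 inHg.

1640 inHg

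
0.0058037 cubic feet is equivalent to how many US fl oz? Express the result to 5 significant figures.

5.5571 US fluid ounces

1 ft³ = 957.506 US fluid ounces.
Then 0.0058037 × 957.506 ≈ 5.5571 US fl oz.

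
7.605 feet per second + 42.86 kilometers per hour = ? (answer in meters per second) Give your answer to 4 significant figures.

14.22 m/s

7.605 ft/s = 2.31800 m/s and 42.86 km/h = 11.9056 m/s.
2.31800 + 11.9056 ≈ 14.22 m/s.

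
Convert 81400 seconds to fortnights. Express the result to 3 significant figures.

0.0673 fortnight

1 s = 8.26720 × 10^-7 fortnight.
Thus 81400 × 8.26720 × 10^-7 ≈ 0.0673 fortnight.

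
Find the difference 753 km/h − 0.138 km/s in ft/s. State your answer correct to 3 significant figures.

233 ft/s

753 km/h = 686.242 ft/s and 0.138 km/s = 452.756 ft/s.
686.242 − 452.756 ≈ 233 ft/s.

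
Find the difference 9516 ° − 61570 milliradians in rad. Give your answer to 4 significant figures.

104.5 radians

9516 ° = 166.086 rad and 61570 mrad = 61.5700 rad.
166.086 − 61.5700 ≈ 104.5 rad.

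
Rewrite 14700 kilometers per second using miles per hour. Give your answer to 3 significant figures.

3.29 × 10^7 mph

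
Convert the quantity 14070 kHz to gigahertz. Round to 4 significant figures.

0.01407 gigahertz

1 kilohertz = 1.00000e-6 GHz.
Thus 14070 × 1.00000e-6 ≈ 0.01407 GHz.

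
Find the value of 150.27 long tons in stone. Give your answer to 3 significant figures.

1 long ton = 160.000 st.
So 150.27 × 160.000 ≈ 24000 st.

24000 st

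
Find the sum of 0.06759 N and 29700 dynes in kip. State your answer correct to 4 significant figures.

8.196 × 10^-5 kip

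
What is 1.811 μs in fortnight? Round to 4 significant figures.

1.497e-12 fortnight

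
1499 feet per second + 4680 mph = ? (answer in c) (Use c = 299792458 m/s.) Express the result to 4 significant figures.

8.503 × 10^-6 c

1499 ft/s = 1.52404 × 10^-6 c and 4680 mph = 6.97865 × 10^-6 c.
1.52404 × 10^-6 + 6.97865 × 10^-6 ≈ 8.503 × 10^-6 c.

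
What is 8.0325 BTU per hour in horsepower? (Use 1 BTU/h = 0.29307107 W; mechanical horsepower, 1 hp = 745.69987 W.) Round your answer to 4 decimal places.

1 BTU per hour = 0.000393015 hp.
8.0325 × 0.000393015 ≈ 0.0032 hp.

0.0032 hp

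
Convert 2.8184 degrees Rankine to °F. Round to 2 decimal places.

-456.85 °F

°R = °F + 459.67.
Applying the formula gives -456.85 °F.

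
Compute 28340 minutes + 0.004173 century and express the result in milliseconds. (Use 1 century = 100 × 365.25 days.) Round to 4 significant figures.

28340 min = 1.70040e+9 ms and 0.004173 century = 1.31690e+10 ms.
1.70040e+9 + 1.31690e+10 ≈ 1.487e+10 ms.

1.487e+10 ms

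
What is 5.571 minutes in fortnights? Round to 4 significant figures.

0.0002763 fortnights

1 minute = 4.96032 × 10^-5 fortnight.
So 5.571 × 4.96032 × 10^-5 ≈ 0.0002763 fortnight.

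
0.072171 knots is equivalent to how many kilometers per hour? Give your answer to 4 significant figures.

0.1337 km/h

1 knot = 1.85200 km/h.
0.072171 × 1.85200 ≈ 0.1337 km/h.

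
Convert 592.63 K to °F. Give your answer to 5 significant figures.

K = (°F + 459.67) × 5/9.
Applying the formula gives 607.06 °F.

607.06 °F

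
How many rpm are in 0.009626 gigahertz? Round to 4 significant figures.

1 gigahertz = 6.00000 × 10^10 rpm.
So 0.009626 × 6.00000 × 10^10 ≈ 5.776 × 10^8 rpm.

5.776 × 10^8 rpm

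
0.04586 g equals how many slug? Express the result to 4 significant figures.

1 g = 6.85218e-5 slugs.
Then 0.04586 × 6.85218e-5 ≈ 3.142e-6 slug.

3.142e-6 slugs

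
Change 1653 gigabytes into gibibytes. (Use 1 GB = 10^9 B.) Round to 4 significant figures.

1539 gibibytes

1 GB = 0.931323 GiB.
Thus 1653 × 0.931323 ≈ 1539 GiB.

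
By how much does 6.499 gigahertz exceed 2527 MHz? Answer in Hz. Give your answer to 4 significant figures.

3.972 × 10^9 hertz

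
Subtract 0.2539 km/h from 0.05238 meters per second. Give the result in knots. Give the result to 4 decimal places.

-0.0353 kn

0.05238 m/s = 0.101819 kn and 0.2539 km/h = 0.137095 kn.
0.101819 − 0.137095 ≈ -0.0353 kn.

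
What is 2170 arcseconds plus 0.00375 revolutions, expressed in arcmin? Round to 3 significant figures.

117 arcmin

2170 arcsec = 36.1667 arcmin and 0.00375 rev = 81.0000 arcmin.
36.1667 + 81.0000 ≈ 117 arcmin.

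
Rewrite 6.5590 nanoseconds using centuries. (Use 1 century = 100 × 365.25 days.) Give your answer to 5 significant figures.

2.0784 × 10^-18 centuries

1 nanosecond = 3.16881 × 10^-19 centuries.
So 6.5590 × 3.16881 × 10^-19 ≈ 2.0784 × 10^-18 century.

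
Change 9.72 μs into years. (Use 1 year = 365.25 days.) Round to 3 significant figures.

1 μs = 3.16881 × 10^-14 yr.
Thus 9.72 × 3.16881 × 10^-14 ≈ 3.08 × 10^-13 yr.

3.08 × 10^-13 yr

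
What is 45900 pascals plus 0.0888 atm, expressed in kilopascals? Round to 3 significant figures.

45900 Pa = 45.9000 kPa and 0.0888 atm = 8.99766 kPa.
45.9000 + 8.99766 ≈ 54.9 kPa.

54.9 kPa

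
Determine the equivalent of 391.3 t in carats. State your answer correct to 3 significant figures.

1 t = 5.00000e+6 ct.
Then 391.3 × 5.00000e+6 ≈ 1.96e+9 ct.

1.96e+9 ct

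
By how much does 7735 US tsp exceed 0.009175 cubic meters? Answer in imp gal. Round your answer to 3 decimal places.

6.368 imperial gallons

7735 US tsp = 8.38637 imp gal and 0.009175 m³ = 2.01822 imp gal.
8.38637 − 2.01822 ≈ 6.368 imp gal.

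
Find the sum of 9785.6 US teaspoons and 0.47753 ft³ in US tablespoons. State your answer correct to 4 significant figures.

4176 US tablespoons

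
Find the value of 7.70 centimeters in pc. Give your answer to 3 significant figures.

1 cm = 3.24078 × 10^-19 parsecs.
Then 7.70 × 3.24078 × 10^-19 ≈ 2.50 × 10^-18 pc.

2.50 × 10^-18 parsecs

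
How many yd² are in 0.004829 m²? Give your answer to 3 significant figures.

0.00578 yd²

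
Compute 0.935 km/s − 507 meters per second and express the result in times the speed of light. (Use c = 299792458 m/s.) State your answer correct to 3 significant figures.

1.43 × 10^-6 times the speed of light

0.935 km/s = 3.11882 × 10^-6 c and 507 m/s = 1.69117 × 10^-6 c.
3.11882 × 10^-6 − 1.69117 × 10^-6 ≈ 1.43 × 10^-6 c.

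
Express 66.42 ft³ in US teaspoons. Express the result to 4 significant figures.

381600 US teaspoons

1 ft³ = 5745.04 US teaspoons.
66.42 × 5745.04 ≈ 381600 US tsp.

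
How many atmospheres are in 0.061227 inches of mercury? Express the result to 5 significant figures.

0.0020463 atmospheres

1 inch of mercury = 0.0334211 atm.
Thus 0.061227 × 0.0334211 ≈ 0.0020463 atm.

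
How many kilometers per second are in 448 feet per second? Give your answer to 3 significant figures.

1 ft/s = 0.000304800 kilometers per second.
So 448 × 0.000304800 ≈ 0.137 km/s.

0.137 km/s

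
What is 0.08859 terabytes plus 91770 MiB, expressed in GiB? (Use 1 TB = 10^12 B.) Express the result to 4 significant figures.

172.1 GiB

0.08859 TB = 82.5059 GiB and 91770 MiB = 89.6191 GiB.
82.5059 + 89.6191 ≈ 172.1 GiB.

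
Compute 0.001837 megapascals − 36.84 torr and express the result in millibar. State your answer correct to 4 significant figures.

0.001837 MPa = 18.3700 mbar and 36.84 torr = 49.1160 mbar.
18.3700 − 49.1160 ≈ -30.75 mbar.

-30.75 mbar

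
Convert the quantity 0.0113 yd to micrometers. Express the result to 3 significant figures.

10300 μm

1 yd = 914400 micrometers.
So 0.0113 × 914400 ≈ 10300 μm.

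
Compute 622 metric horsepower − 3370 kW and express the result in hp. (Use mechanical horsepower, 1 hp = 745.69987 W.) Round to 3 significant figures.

622 PS = 613.491 hp and 3370 kW = 4519.24 hp.
613.491 − 4519.24 ≈ -3910 hp.

-3910 hp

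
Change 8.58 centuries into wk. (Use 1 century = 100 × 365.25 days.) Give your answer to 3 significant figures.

1 century = 5217.86 wk.
8.58 × 5217.86 ≈ 44800 wk.

44800 wk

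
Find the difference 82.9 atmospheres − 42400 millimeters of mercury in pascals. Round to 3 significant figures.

82.9 atm = 8.39984 × 10^6 Pa and 42400 mmHg = 5.65287 × 10^6 Pa.
8.39984 × 10^6 − 5.65287 × 10^6 ≈ 2.75 × 10^6 Pa.

2.75 × 10^6 Pa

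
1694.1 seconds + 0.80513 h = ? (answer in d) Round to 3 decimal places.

1694.1 s = 0.0196076 d and 0.80513 h = 0.0335471 d.
0.0196076 + 0.0335471 ≈ 0.053 d.

0.053 d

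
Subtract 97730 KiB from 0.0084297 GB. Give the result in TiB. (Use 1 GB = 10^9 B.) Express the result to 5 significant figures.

0.0084297 GB = 7.66677 × 10^-6 TiB and 97730 KiB = 9.10182 × 10^-5 TiB.
7.66677 × 10^-6 − 9.10182 × 10^-5 ≈ -8.3351 × 10^-5 TiB.

-8.3351 × 10^-5 TiB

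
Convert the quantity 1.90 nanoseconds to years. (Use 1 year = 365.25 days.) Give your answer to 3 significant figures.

1 ns = 3.16881 × 10^-17 years.
Thus 1.90 × 3.16881 × 10^-17 ≈ 6.02 × 10^-17 yr.

6.02 × 10^-17 years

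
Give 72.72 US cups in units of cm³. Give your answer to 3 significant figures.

17200 cubic centimeters

1 US cup = 236.588 cubic centimeters.
Thus 72.72 × 236.588 ≈ 17200 cm³.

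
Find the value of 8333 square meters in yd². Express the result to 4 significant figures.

9966 yd²

1 square meter = 1.19599 yd².
So 8333 × 1.19599 ≈ 9966 yd².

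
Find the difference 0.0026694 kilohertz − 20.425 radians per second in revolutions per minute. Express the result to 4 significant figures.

-34.88 revolutions per minute

0.0026694 kHz = 160.164 rpm and 20.425 rad/s = 195.044 rpm.
160.164 − 195.044 ≈ -34.88 rpm.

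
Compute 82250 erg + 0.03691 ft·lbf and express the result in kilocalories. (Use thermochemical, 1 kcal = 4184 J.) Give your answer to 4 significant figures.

82250 erg = 1.96582e-6 kcal and 0.03691 ft·lbf = 1.19606e-5 kcal.
1.96582e-6 + 1.19606e-5 ≈ 1.393e-5 kcal.

1.393e-5 kilocalories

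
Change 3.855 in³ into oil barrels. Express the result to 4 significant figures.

0.0003973 oil barrels

1 cubic inch = 0.000103072 bbl.
3.855 × 0.000103072 ≈ 0.0003973 bbl.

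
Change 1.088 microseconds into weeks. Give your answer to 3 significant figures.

1.80e-12 wk

1 microsecond = 1.65344e-12 wk.
1.088 × 1.65344e-12 ≈ 1.80e-12 wk.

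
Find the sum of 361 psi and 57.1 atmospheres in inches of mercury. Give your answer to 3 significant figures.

2440 inHg

361 psi = 735.003 inHg and 57.1 atm = 1708.50 inHg.
735.003 + 1708.50 ≈ 2440 inHg.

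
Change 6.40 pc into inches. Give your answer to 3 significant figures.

7.77e+18 in

1 parsec = 1.21483e+18 inches.
Then 6.40 × 1.21483e+18 ≈ 7.77e+18 in.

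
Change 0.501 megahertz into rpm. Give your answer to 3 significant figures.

1 MHz = 6.00000e+7 revolutions per minute.
Thus 0.501 × 6.00000e+7 ≈ 3.01e+7 rpm.

3.01e+7 revolutions per minute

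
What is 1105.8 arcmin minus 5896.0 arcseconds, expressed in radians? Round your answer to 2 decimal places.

0.29 rad

1105.8 arcmin = 0.321664 rad and 5896.0 arcsec = 0.0285846 rad.
0.321664 − 0.0285846 ≈ 0.29 rad.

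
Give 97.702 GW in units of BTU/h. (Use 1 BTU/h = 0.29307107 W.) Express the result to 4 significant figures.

1 gigawatt = 3.41214 × 10^9 BTU/h.
97.702 × 3.41214 × 10^9 ≈ 3.334 × 10^11 BTU/h.

3.334 × 10^11 BTU per hour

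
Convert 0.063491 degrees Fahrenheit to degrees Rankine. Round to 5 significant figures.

459.73 °R

°R = °F + 459.67.
Applying the formula gives 459.73 °R.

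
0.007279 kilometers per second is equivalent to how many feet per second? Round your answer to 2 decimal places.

23.88 ft/s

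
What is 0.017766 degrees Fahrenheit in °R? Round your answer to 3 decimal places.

459.688 °R

°R = °F + 459.67.
Applying the formula gives 459.688 °R.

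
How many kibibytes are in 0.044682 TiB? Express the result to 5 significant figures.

4.7977e+7 kibibytes

1 TiB = 1.07374e+9 KiB.
So 0.044682 × 1.07374e+9 ≈ 4.7977e+7 KiB.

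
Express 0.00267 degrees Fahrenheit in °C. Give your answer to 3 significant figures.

-17.8 degrees Celsius

°F = °C × 9/5 + 32.
Applying the formula gives -17.8 °C.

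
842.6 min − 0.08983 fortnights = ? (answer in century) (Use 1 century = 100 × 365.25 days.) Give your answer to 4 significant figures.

-1.841e-5 centuries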